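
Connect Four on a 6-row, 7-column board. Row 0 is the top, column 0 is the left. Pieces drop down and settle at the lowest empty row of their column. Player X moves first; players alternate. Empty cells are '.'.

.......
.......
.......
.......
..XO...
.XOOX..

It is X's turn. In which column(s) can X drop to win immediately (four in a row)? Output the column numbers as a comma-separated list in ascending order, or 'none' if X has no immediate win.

col 0: drop X → no win
col 1: drop X → no win
col 2: drop X → no win
col 3: drop X → no win
col 4: drop X → no win
col 5: drop X → no win
col 6: drop X → no win

Answer: none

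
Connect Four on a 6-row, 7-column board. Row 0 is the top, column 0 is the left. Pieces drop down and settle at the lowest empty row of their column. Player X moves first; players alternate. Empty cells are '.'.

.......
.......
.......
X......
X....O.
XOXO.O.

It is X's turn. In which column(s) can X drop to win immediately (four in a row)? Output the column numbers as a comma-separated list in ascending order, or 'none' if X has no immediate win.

col 0: drop X → WIN!
col 1: drop X → no win
col 2: drop X → no win
col 3: drop X → no win
col 4: drop X → no win
col 5: drop X → no win
col 6: drop X → no win

Answer: 0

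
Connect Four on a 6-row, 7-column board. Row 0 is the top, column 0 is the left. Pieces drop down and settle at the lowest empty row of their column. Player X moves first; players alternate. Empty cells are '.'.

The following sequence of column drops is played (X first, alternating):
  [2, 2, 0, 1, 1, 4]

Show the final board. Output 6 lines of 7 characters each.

Answer: .......
.......
.......
.......
.XO....
XOX.O..

Derivation:
Move 1: X drops in col 2, lands at row 5
Move 2: O drops in col 2, lands at row 4
Move 3: X drops in col 0, lands at row 5
Move 4: O drops in col 1, lands at row 5
Move 5: X drops in col 1, lands at row 4
Move 6: O drops in col 4, lands at row 5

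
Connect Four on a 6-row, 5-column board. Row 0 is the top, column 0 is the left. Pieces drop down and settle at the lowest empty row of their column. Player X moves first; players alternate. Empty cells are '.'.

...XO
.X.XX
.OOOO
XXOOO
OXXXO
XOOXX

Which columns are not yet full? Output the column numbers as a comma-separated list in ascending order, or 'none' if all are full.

Answer: 0,1,2

Derivation:
col 0: top cell = '.' → open
col 1: top cell = '.' → open
col 2: top cell = '.' → open
col 3: top cell = 'X' → FULL
col 4: top cell = 'O' → FULL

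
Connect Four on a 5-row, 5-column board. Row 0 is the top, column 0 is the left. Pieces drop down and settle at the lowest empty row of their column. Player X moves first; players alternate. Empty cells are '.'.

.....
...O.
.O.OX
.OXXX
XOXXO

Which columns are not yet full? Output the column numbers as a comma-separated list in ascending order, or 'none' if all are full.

col 0: top cell = '.' → open
col 1: top cell = '.' → open
col 2: top cell = '.' → open
col 3: top cell = '.' → open
col 4: top cell = '.' → open

Answer: 0,1,2,3,4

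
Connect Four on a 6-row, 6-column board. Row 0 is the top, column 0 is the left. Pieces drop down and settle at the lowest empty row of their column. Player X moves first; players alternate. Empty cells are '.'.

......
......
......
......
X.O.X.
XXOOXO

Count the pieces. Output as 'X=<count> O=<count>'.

X=5 O=4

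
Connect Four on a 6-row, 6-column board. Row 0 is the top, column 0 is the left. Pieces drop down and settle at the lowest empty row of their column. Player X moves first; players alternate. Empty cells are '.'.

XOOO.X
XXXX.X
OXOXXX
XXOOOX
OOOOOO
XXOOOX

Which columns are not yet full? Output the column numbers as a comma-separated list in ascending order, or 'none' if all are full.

Answer: 4

Derivation:
col 0: top cell = 'X' → FULL
col 1: top cell = 'O' → FULL
col 2: top cell = 'O' → FULL
col 3: top cell = 'O' → FULL
col 4: top cell = '.' → open
col 5: top cell = 'X' → FULL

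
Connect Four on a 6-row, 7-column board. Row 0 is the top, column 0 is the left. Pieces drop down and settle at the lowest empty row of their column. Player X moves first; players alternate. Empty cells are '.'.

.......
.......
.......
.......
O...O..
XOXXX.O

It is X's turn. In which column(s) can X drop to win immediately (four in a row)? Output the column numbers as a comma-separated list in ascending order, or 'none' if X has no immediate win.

Answer: 5

Derivation:
col 0: drop X → no win
col 1: drop X → no win
col 2: drop X → no win
col 3: drop X → no win
col 4: drop X → no win
col 5: drop X → WIN!
col 6: drop X → no win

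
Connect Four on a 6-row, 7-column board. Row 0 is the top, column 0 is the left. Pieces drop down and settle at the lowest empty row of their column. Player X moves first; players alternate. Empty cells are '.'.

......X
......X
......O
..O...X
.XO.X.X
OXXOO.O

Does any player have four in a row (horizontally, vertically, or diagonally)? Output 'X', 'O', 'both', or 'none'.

none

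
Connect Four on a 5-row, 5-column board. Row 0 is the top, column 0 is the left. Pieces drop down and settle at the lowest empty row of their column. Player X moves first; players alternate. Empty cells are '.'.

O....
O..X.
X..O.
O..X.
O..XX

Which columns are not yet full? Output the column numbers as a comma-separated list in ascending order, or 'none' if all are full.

col 0: top cell = 'O' → FULL
col 1: top cell = '.' → open
col 2: top cell = '.' → open
col 3: top cell = '.' → open
col 4: top cell = '.' → open

Answer: 1,2,3,4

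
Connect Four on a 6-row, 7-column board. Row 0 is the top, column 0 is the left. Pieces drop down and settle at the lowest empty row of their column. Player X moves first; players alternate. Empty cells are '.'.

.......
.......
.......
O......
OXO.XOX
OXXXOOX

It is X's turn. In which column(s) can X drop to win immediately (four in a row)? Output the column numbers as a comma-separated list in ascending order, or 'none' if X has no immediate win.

Answer: none

Derivation:
col 0: drop X → no win
col 1: drop X → no win
col 2: drop X → no win
col 3: drop X → no win
col 4: drop X → no win
col 5: drop X → no win
col 6: drop X → no win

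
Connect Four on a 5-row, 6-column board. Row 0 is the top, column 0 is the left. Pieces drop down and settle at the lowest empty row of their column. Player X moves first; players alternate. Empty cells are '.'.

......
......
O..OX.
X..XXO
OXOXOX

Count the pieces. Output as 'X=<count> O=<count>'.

X=7 O=6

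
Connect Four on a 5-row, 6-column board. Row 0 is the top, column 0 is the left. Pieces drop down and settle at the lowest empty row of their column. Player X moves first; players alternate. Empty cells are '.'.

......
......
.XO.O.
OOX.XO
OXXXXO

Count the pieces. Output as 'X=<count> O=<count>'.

X=7 O=7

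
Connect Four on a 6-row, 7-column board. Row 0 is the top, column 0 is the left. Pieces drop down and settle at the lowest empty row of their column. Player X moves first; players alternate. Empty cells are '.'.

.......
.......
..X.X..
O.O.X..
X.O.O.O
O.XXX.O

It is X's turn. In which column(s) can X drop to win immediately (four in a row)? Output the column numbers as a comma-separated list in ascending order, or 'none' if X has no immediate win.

Answer: 1,5

Derivation:
col 0: drop X → no win
col 1: drop X → WIN!
col 2: drop X → no win
col 3: drop X → no win
col 4: drop X → no win
col 5: drop X → WIN!
col 6: drop X → no win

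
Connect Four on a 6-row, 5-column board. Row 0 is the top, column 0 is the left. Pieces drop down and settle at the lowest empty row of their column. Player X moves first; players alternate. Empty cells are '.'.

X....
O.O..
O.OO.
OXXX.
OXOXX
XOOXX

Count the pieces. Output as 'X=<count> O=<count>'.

X=10 O=10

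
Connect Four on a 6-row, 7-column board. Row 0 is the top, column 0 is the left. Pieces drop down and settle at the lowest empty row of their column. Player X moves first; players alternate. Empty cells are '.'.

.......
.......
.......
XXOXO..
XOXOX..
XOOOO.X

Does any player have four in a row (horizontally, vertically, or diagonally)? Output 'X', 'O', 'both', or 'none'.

O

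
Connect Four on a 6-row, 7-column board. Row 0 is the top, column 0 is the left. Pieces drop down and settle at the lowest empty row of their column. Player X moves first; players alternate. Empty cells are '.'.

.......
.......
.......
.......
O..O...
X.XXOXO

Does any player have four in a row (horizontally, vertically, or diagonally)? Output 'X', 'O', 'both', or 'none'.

none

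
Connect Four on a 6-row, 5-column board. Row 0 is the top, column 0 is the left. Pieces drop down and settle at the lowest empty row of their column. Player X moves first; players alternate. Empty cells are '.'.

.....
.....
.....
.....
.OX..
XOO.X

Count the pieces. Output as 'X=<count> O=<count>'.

X=3 O=3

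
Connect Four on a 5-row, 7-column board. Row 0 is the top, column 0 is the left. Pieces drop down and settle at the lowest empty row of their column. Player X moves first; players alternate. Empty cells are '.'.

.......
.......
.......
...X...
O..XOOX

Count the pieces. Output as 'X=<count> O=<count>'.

X=3 O=3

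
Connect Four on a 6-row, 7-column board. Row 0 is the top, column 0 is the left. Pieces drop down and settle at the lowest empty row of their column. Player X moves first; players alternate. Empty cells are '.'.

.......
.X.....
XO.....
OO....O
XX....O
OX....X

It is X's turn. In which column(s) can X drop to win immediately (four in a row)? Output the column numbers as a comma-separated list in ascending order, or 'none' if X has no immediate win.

col 0: drop X → no win
col 1: drop X → no win
col 2: drop X → no win
col 3: drop X → no win
col 4: drop X → no win
col 5: drop X → no win
col 6: drop X → no win

Answer: none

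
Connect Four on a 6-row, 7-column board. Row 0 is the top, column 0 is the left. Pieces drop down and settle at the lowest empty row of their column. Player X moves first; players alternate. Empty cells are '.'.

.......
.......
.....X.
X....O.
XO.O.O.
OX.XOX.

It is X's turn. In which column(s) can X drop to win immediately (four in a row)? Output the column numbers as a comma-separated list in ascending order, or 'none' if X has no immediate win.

col 0: drop X → no win
col 1: drop X → no win
col 2: drop X → no win
col 3: drop X → no win
col 4: drop X → no win
col 5: drop X → no win
col 6: drop X → no win

Answer: none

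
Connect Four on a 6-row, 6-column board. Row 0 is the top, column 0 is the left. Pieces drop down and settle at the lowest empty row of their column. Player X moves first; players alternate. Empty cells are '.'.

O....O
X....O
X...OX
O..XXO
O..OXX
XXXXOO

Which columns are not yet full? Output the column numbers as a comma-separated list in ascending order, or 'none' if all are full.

col 0: top cell = 'O' → FULL
col 1: top cell = '.' → open
col 2: top cell = '.' → open
col 3: top cell = '.' → open
col 4: top cell = '.' → open
col 5: top cell = 'O' → FULL

Answer: 1,2,3,4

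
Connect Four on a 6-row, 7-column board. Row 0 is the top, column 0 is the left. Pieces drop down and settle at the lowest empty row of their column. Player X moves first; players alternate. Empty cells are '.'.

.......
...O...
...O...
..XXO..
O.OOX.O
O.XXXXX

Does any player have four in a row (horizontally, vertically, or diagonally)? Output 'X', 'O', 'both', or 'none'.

X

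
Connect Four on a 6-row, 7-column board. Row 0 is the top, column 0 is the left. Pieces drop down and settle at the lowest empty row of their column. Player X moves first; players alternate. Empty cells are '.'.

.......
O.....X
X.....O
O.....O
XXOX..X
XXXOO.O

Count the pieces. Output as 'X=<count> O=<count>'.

X=9 O=8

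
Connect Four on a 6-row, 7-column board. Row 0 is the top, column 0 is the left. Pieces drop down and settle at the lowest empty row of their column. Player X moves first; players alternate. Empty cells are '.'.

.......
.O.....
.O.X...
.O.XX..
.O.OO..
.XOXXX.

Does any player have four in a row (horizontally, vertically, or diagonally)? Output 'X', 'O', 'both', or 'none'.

O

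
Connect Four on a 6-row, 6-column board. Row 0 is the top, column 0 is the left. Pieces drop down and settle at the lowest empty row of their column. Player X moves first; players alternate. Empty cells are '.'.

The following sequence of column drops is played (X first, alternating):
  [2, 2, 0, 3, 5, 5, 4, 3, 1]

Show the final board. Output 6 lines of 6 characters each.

Move 1: X drops in col 2, lands at row 5
Move 2: O drops in col 2, lands at row 4
Move 3: X drops in col 0, lands at row 5
Move 4: O drops in col 3, lands at row 5
Move 5: X drops in col 5, lands at row 5
Move 6: O drops in col 5, lands at row 4
Move 7: X drops in col 4, lands at row 5
Move 8: O drops in col 3, lands at row 4
Move 9: X drops in col 1, lands at row 5

Answer: ......
......
......
......
..OO.O
XXXOXX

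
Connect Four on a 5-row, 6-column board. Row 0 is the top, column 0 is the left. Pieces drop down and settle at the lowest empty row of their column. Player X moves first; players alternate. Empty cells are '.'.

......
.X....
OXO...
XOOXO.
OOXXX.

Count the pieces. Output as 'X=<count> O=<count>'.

X=7 O=7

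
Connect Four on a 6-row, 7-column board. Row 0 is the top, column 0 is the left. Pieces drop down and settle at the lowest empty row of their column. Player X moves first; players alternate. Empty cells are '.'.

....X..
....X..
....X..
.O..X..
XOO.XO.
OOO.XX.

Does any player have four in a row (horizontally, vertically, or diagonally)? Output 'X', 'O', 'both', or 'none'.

X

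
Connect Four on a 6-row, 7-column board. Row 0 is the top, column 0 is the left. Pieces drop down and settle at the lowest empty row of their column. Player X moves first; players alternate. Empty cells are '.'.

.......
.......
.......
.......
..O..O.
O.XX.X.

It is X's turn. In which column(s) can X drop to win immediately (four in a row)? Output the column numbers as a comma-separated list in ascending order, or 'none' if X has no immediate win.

col 0: drop X → no win
col 1: drop X → no win
col 2: drop X → no win
col 3: drop X → no win
col 4: drop X → WIN!
col 5: drop X → no win
col 6: drop X → no win

Answer: 4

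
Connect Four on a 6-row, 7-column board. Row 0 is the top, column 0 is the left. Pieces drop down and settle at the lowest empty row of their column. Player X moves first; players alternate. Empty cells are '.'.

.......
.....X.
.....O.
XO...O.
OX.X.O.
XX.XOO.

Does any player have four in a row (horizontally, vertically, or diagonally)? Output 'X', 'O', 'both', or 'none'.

O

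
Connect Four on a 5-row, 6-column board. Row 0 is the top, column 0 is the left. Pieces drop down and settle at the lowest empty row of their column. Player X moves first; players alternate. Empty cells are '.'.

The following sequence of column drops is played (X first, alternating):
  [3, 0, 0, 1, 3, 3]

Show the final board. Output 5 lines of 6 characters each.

Answer: ......
......
...O..
X..X..
OO.X..

Derivation:
Move 1: X drops in col 3, lands at row 4
Move 2: O drops in col 0, lands at row 4
Move 3: X drops in col 0, lands at row 3
Move 4: O drops in col 1, lands at row 4
Move 5: X drops in col 3, lands at row 3
Move 6: O drops in col 3, lands at row 2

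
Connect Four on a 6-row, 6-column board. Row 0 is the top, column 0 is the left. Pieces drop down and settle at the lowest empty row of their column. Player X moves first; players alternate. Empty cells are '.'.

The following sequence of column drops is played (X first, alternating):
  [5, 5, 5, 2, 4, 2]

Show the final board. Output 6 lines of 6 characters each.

Answer: ......
......
......
.....X
..O..O
..O.XX

Derivation:
Move 1: X drops in col 5, lands at row 5
Move 2: O drops in col 5, lands at row 4
Move 3: X drops in col 5, lands at row 3
Move 4: O drops in col 2, lands at row 5
Move 5: X drops in col 4, lands at row 5
Move 6: O drops in col 2, lands at row 4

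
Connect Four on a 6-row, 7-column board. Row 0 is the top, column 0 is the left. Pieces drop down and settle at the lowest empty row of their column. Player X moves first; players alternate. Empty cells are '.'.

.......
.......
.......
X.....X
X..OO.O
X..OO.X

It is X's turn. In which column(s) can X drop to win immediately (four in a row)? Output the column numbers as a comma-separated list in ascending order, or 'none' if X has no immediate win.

Answer: 0

Derivation:
col 0: drop X → WIN!
col 1: drop X → no win
col 2: drop X → no win
col 3: drop X → no win
col 4: drop X → no win
col 5: drop X → no win
col 6: drop X → no win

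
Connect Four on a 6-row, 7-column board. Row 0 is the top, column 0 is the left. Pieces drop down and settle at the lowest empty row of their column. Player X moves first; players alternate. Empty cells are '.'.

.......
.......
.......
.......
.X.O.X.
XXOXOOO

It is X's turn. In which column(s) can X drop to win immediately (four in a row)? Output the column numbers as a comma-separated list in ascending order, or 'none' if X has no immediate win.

Answer: none

Derivation:
col 0: drop X → no win
col 1: drop X → no win
col 2: drop X → no win
col 3: drop X → no win
col 4: drop X → no win
col 5: drop X → no win
col 6: drop X → no win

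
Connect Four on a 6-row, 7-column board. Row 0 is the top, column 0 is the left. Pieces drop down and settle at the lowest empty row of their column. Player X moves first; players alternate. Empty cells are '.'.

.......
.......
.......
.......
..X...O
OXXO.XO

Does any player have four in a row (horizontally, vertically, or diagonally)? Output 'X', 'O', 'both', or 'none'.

none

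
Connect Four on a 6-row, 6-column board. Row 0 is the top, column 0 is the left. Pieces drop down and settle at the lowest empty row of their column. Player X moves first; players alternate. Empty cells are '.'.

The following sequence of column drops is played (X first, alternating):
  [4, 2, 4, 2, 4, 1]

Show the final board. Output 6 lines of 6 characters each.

Move 1: X drops in col 4, lands at row 5
Move 2: O drops in col 2, lands at row 5
Move 3: X drops in col 4, lands at row 4
Move 4: O drops in col 2, lands at row 4
Move 5: X drops in col 4, lands at row 3
Move 6: O drops in col 1, lands at row 5

Answer: ......
......
......
....X.
..O.X.
.OO.X.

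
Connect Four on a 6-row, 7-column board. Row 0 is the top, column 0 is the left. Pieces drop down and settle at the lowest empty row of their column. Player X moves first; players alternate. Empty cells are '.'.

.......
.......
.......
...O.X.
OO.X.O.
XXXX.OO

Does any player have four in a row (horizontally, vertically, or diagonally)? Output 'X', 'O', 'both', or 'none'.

X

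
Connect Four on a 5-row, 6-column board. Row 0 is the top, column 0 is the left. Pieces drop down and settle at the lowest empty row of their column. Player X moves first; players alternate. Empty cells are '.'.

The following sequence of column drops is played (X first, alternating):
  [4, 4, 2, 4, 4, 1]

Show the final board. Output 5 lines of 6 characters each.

Move 1: X drops in col 4, lands at row 4
Move 2: O drops in col 4, lands at row 3
Move 3: X drops in col 2, lands at row 4
Move 4: O drops in col 4, lands at row 2
Move 5: X drops in col 4, lands at row 1
Move 6: O drops in col 1, lands at row 4

Answer: ......
....X.
....O.
....O.
.OX.X.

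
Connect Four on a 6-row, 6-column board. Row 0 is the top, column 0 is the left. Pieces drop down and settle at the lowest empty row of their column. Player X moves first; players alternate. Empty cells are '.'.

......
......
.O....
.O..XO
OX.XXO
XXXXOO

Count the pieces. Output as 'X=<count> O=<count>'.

X=8 O=7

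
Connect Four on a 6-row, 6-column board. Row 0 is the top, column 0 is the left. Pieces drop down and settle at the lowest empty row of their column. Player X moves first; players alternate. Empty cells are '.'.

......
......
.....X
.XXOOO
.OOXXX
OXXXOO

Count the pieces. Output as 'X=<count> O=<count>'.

X=9 O=8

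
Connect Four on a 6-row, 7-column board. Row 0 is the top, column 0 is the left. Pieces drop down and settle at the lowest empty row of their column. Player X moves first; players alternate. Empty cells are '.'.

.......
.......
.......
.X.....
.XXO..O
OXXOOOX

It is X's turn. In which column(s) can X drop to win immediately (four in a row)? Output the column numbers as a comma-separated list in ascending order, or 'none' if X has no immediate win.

col 0: drop X → no win
col 1: drop X → WIN!
col 2: drop X → no win
col 3: drop X → no win
col 4: drop X → no win
col 5: drop X → no win
col 6: drop X → no win

Answer: 1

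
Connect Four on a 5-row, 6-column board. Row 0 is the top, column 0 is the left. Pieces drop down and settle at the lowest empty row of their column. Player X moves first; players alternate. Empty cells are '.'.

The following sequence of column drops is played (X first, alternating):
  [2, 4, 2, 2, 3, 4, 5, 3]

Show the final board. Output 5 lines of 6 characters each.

Answer: ......
......
..O...
..XOO.
..XXOX

Derivation:
Move 1: X drops in col 2, lands at row 4
Move 2: O drops in col 4, lands at row 4
Move 3: X drops in col 2, lands at row 3
Move 4: O drops in col 2, lands at row 2
Move 5: X drops in col 3, lands at row 4
Move 6: O drops in col 4, lands at row 3
Move 7: X drops in col 5, lands at row 4
Move 8: O drops in col 3, lands at row 3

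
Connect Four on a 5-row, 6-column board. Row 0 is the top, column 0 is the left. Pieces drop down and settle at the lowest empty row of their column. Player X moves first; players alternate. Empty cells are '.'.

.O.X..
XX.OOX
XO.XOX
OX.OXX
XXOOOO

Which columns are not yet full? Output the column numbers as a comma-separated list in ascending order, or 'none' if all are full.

Answer: 0,2,4,5

Derivation:
col 0: top cell = '.' → open
col 1: top cell = 'O' → FULL
col 2: top cell = '.' → open
col 3: top cell = 'X' → FULL
col 4: top cell = '.' → open
col 5: top cell = '.' → open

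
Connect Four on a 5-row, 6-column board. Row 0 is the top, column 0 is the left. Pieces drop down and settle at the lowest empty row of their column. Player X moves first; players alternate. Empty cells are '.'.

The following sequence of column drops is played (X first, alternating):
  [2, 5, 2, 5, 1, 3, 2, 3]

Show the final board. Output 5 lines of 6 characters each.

Answer: ......
......
..X...
..XO.O
.XXO.O

Derivation:
Move 1: X drops in col 2, lands at row 4
Move 2: O drops in col 5, lands at row 4
Move 3: X drops in col 2, lands at row 3
Move 4: O drops in col 5, lands at row 3
Move 5: X drops in col 1, lands at row 4
Move 6: O drops in col 3, lands at row 4
Move 7: X drops in col 2, lands at row 2
Move 8: O drops in col 3, lands at row 3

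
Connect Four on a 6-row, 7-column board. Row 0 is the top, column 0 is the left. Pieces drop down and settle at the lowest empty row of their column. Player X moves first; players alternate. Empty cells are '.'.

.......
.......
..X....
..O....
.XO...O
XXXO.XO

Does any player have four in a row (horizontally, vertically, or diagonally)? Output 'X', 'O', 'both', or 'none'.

none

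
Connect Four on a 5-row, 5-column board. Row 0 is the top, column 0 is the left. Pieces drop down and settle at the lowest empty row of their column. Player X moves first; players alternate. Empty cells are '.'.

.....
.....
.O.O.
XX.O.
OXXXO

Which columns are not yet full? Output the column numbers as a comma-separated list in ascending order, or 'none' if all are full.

Answer: 0,1,2,3,4

Derivation:
col 0: top cell = '.' → open
col 1: top cell = '.' → open
col 2: top cell = '.' → open
col 3: top cell = '.' → open
col 4: top cell = '.' → open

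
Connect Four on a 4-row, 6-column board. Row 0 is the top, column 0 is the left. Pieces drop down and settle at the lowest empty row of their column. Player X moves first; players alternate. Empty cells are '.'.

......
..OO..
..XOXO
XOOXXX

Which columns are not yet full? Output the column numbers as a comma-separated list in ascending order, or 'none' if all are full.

Answer: 0,1,2,3,4,5

Derivation:
col 0: top cell = '.' → open
col 1: top cell = '.' → open
col 2: top cell = '.' → open
col 3: top cell = '.' → open
col 4: top cell = '.' → open
col 5: top cell = '.' → open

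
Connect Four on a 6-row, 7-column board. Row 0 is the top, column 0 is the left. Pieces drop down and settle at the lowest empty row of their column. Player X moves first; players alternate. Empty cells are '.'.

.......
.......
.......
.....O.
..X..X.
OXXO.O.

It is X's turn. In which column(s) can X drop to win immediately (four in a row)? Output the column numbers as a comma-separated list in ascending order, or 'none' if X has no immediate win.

col 0: drop X → no win
col 1: drop X → no win
col 2: drop X → no win
col 3: drop X → no win
col 4: drop X → no win
col 5: drop X → no win
col 6: drop X → no win

Answer: none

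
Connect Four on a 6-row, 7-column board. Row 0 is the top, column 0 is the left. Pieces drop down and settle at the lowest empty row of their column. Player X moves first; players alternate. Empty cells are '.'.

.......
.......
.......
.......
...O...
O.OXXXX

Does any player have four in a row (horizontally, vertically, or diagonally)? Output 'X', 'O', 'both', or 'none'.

X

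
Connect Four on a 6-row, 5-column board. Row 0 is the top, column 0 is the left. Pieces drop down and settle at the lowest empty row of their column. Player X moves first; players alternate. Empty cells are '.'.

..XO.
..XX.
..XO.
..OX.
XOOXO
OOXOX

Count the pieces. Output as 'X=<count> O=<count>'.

X=9 O=9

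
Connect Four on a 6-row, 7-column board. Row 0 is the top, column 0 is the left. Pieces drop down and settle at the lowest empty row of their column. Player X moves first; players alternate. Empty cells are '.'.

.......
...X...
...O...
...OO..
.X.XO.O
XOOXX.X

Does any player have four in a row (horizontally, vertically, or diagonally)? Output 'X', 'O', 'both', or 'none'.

none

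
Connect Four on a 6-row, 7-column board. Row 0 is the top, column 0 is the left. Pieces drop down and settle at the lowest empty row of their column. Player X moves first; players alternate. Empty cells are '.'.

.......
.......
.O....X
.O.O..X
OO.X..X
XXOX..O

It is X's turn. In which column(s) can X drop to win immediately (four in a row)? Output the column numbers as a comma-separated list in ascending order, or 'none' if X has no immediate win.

col 0: drop X → no win
col 1: drop X → no win
col 2: drop X → no win
col 3: drop X → no win
col 4: drop X → no win
col 5: drop X → no win
col 6: drop X → WIN!

Answer: 6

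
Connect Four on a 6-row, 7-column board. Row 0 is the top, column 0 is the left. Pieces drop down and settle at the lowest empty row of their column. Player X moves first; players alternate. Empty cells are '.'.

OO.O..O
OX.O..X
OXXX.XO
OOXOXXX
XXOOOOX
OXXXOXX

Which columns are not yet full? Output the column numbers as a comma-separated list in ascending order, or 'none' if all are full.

Answer: 2,4,5

Derivation:
col 0: top cell = 'O' → FULL
col 1: top cell = 'O' → FULL
col 2: top cell = '.' → open
col 3: top cell = 'O' → FULL
col 4: top cell = '.' → open
col 5: top cell = '.' → open
col 6: top cell = 'O' → FULL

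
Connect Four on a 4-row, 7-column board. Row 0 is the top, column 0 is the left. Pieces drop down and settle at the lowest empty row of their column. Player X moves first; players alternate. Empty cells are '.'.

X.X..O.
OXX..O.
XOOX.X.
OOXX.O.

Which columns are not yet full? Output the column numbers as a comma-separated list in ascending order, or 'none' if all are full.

col 0: top cell = 'X' → FULL
col 1: top cell = '.' → open
col 2: top cell = 'X' → FULL
col 3: top cell = '.' → open
col 4: top cell = '.' → open
col 5: top cell = 'O' → FULL
col 6: top cell = '.' → open

Answer: 1,3,4,6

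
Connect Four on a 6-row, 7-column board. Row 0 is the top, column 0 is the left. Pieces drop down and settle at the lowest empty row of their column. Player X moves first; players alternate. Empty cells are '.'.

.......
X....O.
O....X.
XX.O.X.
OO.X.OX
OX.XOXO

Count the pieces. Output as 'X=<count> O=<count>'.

X=10 O=9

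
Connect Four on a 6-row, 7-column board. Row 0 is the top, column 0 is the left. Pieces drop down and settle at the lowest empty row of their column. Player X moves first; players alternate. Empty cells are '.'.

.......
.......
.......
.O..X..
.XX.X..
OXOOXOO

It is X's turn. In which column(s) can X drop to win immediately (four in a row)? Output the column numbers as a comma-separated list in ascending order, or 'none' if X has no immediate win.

Answer: 3,4

Derivation:
col 0: drop X → no win
col 1: drop X → no win
col 2: drop X → no win
col 3: drop X → WIN!
col 4: drop X → WIN!
col 5: drop X → no win
col 6: drop X → no win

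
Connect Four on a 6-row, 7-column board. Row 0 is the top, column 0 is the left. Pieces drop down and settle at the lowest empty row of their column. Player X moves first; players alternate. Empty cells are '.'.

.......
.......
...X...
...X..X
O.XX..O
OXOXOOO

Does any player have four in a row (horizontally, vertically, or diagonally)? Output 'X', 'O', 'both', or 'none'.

X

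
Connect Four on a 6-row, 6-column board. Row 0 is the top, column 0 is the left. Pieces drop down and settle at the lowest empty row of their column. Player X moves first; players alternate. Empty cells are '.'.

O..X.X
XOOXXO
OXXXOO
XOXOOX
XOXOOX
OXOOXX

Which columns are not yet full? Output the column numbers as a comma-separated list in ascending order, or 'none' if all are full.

Answer: 1,2,4

Derivation:
col 0: top cell = 'O' → FULL
col 1: top cell = '.' → open
col 2: top cell = '.' → open
col 3: top cell = 'X' → FULL
col 4: top cell = '.' → open
col 5: top cell = 'X' → FULL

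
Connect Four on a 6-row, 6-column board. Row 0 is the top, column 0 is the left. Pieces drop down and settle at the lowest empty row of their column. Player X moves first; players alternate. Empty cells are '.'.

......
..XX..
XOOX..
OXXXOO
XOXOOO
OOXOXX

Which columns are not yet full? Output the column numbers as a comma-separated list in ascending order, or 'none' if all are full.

Answer: 0,1,2,3,4,5

Derivation:
col 0: top cell = '.' → open
col 1: top cell = '.' → open
col 2: top cell = '.' → open
col 3: top cell = '.' → open
col 4: top cell = '.' → open
col 5: top cell = '.' → open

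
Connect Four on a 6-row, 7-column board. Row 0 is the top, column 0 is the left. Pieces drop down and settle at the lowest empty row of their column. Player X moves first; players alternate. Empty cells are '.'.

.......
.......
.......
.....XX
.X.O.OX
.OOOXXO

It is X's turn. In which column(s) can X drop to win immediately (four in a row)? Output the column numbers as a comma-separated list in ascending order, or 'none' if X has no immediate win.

Answer: none

Derivation:
col 0: drop X → no win
col 1: drop X → no win
col 2: drop X → no win
col 3: drop X → no win
col 4: drop X → no win
col 5: drop X → no win
col 6: drop X → no win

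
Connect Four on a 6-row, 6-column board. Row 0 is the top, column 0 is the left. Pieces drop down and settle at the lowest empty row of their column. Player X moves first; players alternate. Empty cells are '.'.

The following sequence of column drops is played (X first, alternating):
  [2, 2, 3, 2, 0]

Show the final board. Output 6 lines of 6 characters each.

Move 1: X drops in col 2, lands at row 5
Move 2: O drops in col 2, lands at row 4
Move 3: X drops in col 3, lands at row 5
Move 4: O drops in col 2, lands at row 3
Move 5: X drops in col 0, lands at row 5

Answer: ......
......
......
..O...
..O...
X.XX..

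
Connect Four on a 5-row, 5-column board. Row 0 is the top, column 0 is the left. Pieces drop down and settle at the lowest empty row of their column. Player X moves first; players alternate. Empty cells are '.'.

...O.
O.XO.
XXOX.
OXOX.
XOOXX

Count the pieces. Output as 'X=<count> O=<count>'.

X=9 O=8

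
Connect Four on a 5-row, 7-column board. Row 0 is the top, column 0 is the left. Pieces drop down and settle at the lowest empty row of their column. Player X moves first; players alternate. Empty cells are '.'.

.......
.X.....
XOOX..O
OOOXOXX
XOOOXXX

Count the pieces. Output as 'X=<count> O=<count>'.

X=10 O=10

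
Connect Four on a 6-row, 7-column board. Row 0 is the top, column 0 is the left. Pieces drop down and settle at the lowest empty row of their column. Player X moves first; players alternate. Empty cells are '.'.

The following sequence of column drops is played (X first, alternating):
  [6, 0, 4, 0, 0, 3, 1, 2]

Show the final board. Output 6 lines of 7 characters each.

Answer: .......
.......
.......
X......
O......
OXOOX.X

Derivation:
Move 1: X drops in col 6, lands at row 5
Move 2: O drops in col 0, lands at row 5
Move 3: X drops in col 4, lands at row 5
Move 4: O drops in col 0, lands at row 4
Move 5: X drops in col 0, lands at row 3
Move 6: O drops in col 3, lands at row 5
Move 7: X drops in col 1, lands at row 5
Move 8: O drops in col 2, lands at row 5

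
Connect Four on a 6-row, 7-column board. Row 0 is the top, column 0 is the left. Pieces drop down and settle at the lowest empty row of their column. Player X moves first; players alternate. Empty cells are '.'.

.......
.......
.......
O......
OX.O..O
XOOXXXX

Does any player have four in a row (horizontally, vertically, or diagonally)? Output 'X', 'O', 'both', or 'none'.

X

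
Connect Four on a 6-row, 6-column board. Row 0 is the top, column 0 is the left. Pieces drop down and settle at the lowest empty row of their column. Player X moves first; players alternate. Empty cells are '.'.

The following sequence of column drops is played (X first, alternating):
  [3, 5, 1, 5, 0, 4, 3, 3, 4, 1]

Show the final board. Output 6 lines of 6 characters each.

Answer: ......
......
......
...O..
.O.XXO
XX.XOO

Derivation:
Move 1: X drops in col 3, lands at row 5
Move 2: O drops in col 5, lands at row 5
Move 3: X drops in col 1, lands at row 5
Move 4: O drops in col 5, lands at row 4
Move 5: X drops in col 0, lands at row 5
Move 6: O drops in col 4, lands at row 5
Move 7: X drops in col 3, lands at row 4
Move 8: O drops in col 3, lands at row 3
Move 9: X drops in col 4, lands at row 4
Move 10: O drops in col 1, lands at row 4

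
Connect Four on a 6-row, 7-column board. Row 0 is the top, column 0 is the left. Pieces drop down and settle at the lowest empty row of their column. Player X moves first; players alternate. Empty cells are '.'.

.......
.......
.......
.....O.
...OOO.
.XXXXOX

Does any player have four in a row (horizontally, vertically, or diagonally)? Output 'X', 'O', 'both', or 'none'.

X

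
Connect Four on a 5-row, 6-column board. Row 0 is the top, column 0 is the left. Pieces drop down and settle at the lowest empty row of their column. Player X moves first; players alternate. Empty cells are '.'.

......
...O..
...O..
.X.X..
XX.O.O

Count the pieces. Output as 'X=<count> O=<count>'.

X=4 O=4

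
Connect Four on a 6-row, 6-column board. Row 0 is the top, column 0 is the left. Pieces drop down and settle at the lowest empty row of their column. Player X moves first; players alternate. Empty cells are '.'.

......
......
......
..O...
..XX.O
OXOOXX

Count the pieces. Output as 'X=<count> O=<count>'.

X=5 O=5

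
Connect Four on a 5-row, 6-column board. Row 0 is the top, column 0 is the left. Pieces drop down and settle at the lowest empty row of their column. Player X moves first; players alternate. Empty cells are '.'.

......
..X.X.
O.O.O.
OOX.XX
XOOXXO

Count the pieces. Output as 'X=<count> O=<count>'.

X=8 O=8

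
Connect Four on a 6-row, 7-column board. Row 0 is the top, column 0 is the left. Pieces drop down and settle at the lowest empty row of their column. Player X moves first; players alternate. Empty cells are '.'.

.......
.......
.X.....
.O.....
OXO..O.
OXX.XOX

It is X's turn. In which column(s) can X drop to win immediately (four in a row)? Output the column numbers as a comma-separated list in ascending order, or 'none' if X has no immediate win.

Answer: 3

Derivation:
col 0: drop X → no win
col 1: drop X → no win
col 2: drop X → no win
col 3: drop X → WIN!
col 4: drop X → no win
col 5: drop X → no win
col 6: drop X → no win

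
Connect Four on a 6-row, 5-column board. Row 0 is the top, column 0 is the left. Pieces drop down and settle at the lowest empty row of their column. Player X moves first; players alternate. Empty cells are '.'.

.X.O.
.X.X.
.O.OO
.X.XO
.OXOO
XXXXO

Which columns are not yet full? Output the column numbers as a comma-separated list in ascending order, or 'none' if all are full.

col 0: top cell = '.' → open
col 1: top cell = 'X' → FULL
col 2: top cell = '.' → open
col 3: top cell = 'O' → FULL
col 4: top cell = '.' → open

Answer: 0,2,4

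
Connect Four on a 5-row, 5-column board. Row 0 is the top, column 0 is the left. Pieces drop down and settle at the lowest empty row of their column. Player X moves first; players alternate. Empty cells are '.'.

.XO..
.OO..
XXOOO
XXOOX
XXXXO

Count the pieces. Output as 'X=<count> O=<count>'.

X=10 O=9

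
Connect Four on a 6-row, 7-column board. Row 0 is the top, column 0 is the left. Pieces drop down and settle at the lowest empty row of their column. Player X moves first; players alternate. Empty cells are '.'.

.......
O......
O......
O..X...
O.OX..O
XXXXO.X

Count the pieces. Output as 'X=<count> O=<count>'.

X=7 O=7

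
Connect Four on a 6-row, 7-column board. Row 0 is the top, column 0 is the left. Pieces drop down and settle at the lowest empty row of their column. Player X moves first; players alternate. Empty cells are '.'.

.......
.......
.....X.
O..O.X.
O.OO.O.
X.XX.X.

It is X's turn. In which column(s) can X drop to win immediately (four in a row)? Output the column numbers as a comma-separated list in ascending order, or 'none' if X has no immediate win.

col 0: drop X → no win
col 1: drop X → WIN!
col 2: drop X → no win
col 3: drop X → no win
col 4: drop X → WIN!
col 5: drop X → no win
col 6: drop X → no win

Answer: 1,4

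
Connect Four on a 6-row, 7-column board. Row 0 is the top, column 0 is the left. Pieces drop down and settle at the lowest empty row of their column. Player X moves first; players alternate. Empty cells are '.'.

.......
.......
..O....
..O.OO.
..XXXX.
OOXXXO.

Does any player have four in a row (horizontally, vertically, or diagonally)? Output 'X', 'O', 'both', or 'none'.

X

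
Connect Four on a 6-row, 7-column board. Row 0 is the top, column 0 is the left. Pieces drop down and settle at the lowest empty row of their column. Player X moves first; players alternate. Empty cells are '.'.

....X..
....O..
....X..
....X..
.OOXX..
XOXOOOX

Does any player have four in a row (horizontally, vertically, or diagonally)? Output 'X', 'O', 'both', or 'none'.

none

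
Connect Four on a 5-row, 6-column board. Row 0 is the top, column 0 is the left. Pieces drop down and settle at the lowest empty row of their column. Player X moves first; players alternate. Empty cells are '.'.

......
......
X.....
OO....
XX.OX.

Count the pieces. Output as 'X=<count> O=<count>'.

X=4 O=3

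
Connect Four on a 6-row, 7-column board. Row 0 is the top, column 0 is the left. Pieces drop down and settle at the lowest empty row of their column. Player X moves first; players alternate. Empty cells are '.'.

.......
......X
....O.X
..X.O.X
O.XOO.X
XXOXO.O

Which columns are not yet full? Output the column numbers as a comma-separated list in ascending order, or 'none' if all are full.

col 0: top cell = '.' → open
col 1: top cell = '.' → open
col 2: top cell = '.' → open
col 3: top cell = '.' → open
col 4: top cell = '.' → open
col 5: top cell = '.' → open
col 6: top cell = '.' → open

Answer: 0,1,2,3,4,5,6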